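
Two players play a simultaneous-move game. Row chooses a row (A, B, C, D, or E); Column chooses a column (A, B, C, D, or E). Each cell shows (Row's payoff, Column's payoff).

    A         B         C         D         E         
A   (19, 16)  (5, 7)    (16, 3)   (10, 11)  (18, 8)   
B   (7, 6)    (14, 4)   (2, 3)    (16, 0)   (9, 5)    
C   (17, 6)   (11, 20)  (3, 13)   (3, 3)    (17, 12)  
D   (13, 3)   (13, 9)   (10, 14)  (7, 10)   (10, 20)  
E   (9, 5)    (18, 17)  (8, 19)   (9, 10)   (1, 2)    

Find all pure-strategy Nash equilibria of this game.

Check mutual best responses: a cell is a NE iff neither player can gain by unilaterally deviating.
Row's best responses — vs A: A (payoff 19); vs B: E (payoff 18); vs C: A (payoff 16); vs D: B (payoff 16); vs E: A (payoff 18).
Column's best responses — vs A: A (payoff 16); vs B: A (payoff 6); vs C: B (payoff 20); vs D: E (payoff 20); vs E: C (payoff 19).
The only mutual best response is (A, A); neither player gains by switching there.

(A, A)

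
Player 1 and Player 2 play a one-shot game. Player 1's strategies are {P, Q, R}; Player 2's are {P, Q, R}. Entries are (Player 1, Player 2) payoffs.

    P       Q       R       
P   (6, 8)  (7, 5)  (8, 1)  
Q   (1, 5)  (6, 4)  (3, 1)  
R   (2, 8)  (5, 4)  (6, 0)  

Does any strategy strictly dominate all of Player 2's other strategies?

A strategy is strictly dominant if it gives Player 2 a strictly higher payoff than every other strategy, against every choice by the opponent.
P strictly dominates: vs P: 8 > each of {5, 1}; vs Q: 5 > each of {4, 1}; vs R: 8 > each of {4, 0}.

P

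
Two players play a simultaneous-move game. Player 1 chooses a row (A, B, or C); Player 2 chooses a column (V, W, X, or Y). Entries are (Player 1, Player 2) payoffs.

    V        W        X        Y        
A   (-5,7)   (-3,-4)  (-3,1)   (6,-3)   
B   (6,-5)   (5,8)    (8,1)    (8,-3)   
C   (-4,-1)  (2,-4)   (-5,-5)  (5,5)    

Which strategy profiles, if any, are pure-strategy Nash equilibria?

Check mutual best responses: a cell is a NE iff neither player can gain by unilaterally deviating.
Player 1's best responses — vs V: B (payoff 6); vs W: B (payoff 5); vs X: B (payoff 8); vs Y: B (payoff 8).
Player 2's best responses — vs A: V (payoff 7); vs B: W (payoff 8); vs C: Y (payoff 5).
The only mutual best response is (B, W); neither player gains by switching there.

(B, W)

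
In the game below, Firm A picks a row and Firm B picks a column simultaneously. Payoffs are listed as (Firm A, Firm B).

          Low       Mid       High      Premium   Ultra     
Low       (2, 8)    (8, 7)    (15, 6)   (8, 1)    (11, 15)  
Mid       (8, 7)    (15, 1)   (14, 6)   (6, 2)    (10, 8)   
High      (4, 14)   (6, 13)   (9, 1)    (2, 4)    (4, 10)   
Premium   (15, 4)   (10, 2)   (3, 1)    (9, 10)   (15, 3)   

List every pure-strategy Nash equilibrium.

Check mutual best responses: a cell is a NE iff neither player can gain by unilaterally deviating.
Firm A's best responses — vs Low: Premium (payoff 15); vs Mid: Mid (payoff 15); vs High: Low (payoff 15); vs Premium: Premium (payoff 9); vs Ultra: Premium (payoff 15).
Firm B's best responses — vs Low: Ultra (payoff 15); vs Mid: Ultra (payoff 8); vs High: Low (payoff 14); vs Premium: Premium (payoff 10).
The only mutual best response is (Premium, Premium); neither player gains by switching there.

(Premium, Premium)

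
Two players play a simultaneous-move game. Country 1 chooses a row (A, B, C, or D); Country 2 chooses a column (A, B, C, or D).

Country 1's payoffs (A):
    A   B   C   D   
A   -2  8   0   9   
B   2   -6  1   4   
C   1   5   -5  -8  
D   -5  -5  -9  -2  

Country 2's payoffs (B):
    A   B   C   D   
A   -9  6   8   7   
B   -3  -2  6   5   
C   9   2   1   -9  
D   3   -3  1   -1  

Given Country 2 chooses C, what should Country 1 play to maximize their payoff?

With Country 2 fixed at C, Country 1's payoffs are: A → 0, B → 1, C → -5, D → -9.
The maximum is 1, achieved by B.

B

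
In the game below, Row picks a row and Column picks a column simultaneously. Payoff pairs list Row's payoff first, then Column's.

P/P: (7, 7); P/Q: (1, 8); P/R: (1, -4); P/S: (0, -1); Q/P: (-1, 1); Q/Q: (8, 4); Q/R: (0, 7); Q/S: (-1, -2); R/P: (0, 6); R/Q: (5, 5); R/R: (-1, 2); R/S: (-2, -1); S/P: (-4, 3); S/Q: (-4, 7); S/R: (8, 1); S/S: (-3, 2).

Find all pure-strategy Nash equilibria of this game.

None

A profile is a Nash equilibrium when each player is best-responding to the other.
Row's best responses — vs P: P (payoff 7); vs Q: Q (payoff 8); vs R: S (payoff 8); vs S: P (payoff 0).
Column's best responses — vs P: Q (payoff 8); vs Q: R (payoff 7); vs R: P (payoff 6); vs S: Q (payoff 7).
No cell has both players best-responding. For instance, Row's best reply to R is S, but against S Column prefers Q over R.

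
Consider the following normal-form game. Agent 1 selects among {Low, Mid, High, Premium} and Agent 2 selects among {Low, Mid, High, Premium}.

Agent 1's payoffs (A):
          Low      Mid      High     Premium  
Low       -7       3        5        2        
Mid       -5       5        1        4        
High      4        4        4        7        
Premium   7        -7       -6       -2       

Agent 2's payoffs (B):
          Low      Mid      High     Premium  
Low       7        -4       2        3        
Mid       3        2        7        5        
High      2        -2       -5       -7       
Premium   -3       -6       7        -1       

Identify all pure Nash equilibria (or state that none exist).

A profile is a Nash equilibrium when each player is best-responding to the other.
Agent 1's best responses — vs Low: Premium (payoff 7); vs Mid: Mid (payoff 5); vs High: Low (payoff 5); vs Premium: High (payoff 7).
Agent 2's best responses — vs Low: Low (payoff 7); vs Mid: High (payoff 7); vs High: Low (payoff 2); vs Premium: High (payoff 7).
No cell has both players best-responding. For instance, Agent 1's best reply to Low is Premium, but against Premium Agent 2 prefers High over Low.

There is no pure-strategy Nash equilibrium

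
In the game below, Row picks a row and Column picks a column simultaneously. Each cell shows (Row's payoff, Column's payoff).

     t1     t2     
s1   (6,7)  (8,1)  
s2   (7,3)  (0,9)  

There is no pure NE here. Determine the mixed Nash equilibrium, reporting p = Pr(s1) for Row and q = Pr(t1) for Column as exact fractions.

p = 1/2, q = 8/9

In a mixed NE each player is indifferent between their pure strategies, so the opponent's mix sets the indifference.
Column indifferent between t1 and t2: p·7 + (1−p)·3 = p·1 + (1−p)·9 ⟹ 3 + 4p = 9 + (-8)p ⟹ p = 1/2.
Row indifferent between s1 and s2: q·6 + (1−q)·8 = q·7 + (1−q)·0 ⟹ 8 + (-2)q = 0 + 7q ⟹ q = 8/9.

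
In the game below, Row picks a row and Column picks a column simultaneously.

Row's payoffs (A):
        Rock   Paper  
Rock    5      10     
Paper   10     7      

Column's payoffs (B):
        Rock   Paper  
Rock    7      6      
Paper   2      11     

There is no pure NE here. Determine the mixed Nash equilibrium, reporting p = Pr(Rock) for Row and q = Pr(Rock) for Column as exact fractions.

Each player's mixing probability is pinned down by making the *other* player indifferent.
Column indifferent between Rock and Paper: p·7 + (1−p)·2 = p·6 + (1−p)·11 ⟹ 2 + 5p = 11 + (-5)p ⟹ p = 9/10.
Row indifferent between Rock and Paper: q·5 + (1−q)·10 = q·10 + (1−q)·7 ⟹ 10 + (-5)q = 7 + 3q ⟹ q = 3/8.

p = 9/10, q = 3/8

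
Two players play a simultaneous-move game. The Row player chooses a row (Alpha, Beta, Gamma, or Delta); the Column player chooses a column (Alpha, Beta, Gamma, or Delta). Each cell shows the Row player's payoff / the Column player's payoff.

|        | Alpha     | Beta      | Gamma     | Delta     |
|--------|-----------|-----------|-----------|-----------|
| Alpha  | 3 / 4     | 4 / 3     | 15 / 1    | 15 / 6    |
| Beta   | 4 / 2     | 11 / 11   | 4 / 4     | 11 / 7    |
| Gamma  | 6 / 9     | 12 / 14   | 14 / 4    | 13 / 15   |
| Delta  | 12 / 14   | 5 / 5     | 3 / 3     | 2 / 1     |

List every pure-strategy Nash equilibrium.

(Alpha, Delta) and (Delta, Alpha)

A profile is a Nash equilibrium when each player is best-responding to the other.
The Row player's best responses — vs Alpha: Delta (payoff 12); vs Beta: Gamma (payoff 12); vs Gamma: Alpha (payoff 15); vs Delta: Alpha (payoff 15).
The Column player's best responses — vs Alpha: Delta (payoff 6); vs Beta: Beta (payoff 11); vs Gamma: Delta (payoff 15); vs Delta: Alpha (payoff 14).
Mutual best responses occur at (Alpha, Delta) and (Delta, Alpha); at each, neither player gains by switching.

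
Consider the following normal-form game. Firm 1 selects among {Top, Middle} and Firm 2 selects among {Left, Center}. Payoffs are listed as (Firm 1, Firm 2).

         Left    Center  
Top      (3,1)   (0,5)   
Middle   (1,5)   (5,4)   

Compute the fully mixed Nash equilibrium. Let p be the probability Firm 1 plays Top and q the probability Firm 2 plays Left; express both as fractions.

In a mixed NE each player is indifferent between their pure strategies, so the opponent's mix sets the indifference.
Firm 2 indifferent between Left and Center: p·1 + (1−p)·5 = p·5 + (1−p)·4 ⟹ 5 + (-4)p = 4 + 1p ⟹ p = 1/5.
Firm 1 indifferent between Top and Middle: q·3 + (1−q)·0 = q·1 + (1−q)·5 ⟹ 0 + 3q = 5 + (-4)q ⟹ q = 5/7.

p = 1/5, q = 5/7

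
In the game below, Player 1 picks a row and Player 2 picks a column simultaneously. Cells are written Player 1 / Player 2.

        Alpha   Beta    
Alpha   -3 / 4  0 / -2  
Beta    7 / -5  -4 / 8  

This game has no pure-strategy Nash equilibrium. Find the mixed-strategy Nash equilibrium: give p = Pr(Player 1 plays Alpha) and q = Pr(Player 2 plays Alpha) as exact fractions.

Each player's mixing probability is pinned down by making the *other* player indifferent.
Player 2 indifferent between Alpha and Beta: p·4 + (1−p)·(-5) = p·(-2) + (1−p)·8 ⟹ (-5) + 9p = 8 + (-10)p ⟹ p = 13/19.
Player 1 indifferent between Alpha and Beta: q·(-3) + (1−q)·0 = q·7 + (1−q)·(-4) ⟹ 0 + (-3)q = (-4) + 11q ⟹ q = 2/7.

p = 13/19, q = 2/7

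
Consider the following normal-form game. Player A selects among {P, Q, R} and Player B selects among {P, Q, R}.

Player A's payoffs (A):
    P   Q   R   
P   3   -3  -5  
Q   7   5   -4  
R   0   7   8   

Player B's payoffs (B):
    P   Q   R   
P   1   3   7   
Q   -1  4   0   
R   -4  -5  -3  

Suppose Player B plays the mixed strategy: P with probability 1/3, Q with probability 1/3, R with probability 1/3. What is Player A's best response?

R

Player A's best reply maximizes expected payoff against the mix.
P: (1/3)·3 + (1/3)·(-3) + (1/3)·(-5) = -5/3
Q: (1/3)·7 + (1/3)·5 + (1/3)·(-4) = 8/3
R: (1/3)·0 + (1/3)·7 + (1/3)·8 = 5
Highest expected payoff is 5, from R.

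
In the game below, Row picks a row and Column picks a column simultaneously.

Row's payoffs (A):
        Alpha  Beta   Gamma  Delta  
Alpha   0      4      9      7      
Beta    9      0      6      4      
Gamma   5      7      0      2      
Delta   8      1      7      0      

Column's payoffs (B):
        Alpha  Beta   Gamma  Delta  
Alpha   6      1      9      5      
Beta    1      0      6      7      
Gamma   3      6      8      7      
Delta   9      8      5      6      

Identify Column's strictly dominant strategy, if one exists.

None

Check whether one of Column's strategies beats all alternatives regardless of what the opponent does.
Alpha is not dominant: against Alpha, Gamma gives 9 > 6.
Beta is not dominant: against Alpha, Alpha gives 6 > 1.
Gamma is not dominant: against Beta, Delta gives 7 > 6.
Delta is not dominant: against Alpha, Alpha gives 6 > 5.
No single strategy is best against every opponent action.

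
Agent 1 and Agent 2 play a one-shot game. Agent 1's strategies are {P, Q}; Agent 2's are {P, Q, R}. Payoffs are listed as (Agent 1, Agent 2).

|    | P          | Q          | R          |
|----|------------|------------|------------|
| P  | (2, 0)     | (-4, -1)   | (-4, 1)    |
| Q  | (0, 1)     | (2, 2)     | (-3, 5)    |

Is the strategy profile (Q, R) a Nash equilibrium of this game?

Yes

Holding Agent 2 at R: Agent 1 gets -3 from Q, versus -4 from P. No profitable deviation for Agent 1.
Holding Agent 1 at Q: Agent 2 gets 5 from R, versus 1 from P, 2 from Q. No profitable deviation for Agent 2 either.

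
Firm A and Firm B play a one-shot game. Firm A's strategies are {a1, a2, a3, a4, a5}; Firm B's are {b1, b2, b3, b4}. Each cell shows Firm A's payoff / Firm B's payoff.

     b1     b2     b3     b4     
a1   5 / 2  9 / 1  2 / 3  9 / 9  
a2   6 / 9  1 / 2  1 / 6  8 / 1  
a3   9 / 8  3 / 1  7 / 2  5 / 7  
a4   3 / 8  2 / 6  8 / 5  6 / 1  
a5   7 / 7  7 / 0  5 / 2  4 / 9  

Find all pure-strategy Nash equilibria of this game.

(a1, b4) and (a3, b1)

A profile is a Nash equilibrium when each player is best-responding to the other.
Firm A's best responses — vs b1: a3 (payoff 9); vs b2: a1 (payoff 9); vs b3: a4 (payoff 8); vs b4: a1 (payoff 9).
Firm B's best responses — vs a1: b4 (payoff 9); vs a2: b1 (payoff 9); vs a3: b1 (payoff 8); vs a4: b1 (payoff 8); vs a5: b4 (payoff 9).
Mutual best responses occur at (a1, b4) and (a3, b1); at each, neither player gains by switching.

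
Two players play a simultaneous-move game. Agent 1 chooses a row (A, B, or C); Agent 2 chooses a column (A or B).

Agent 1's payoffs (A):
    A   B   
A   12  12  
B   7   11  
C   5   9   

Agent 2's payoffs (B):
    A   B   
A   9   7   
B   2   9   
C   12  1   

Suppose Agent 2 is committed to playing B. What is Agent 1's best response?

A

With Agent 2 fixed at B, Agent 1's payoffs are: A → 12, B → 11, C → 9.
The maximum is 12, achieved by A.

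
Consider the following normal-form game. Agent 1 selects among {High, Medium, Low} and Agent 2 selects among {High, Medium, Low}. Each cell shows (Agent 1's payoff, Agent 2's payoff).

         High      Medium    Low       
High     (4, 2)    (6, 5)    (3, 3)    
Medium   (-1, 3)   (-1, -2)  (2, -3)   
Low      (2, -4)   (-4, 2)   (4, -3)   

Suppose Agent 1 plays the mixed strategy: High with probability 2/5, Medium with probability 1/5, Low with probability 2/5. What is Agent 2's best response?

Agent 2's best reply maximizes expected payoff against the mix.
High: (2/5)·2 + (1/5)·3 + (2/5)·(-4) = -1/5
Medium: (2/5)·5 + (1/5)·(-2) + (2/5)·2 = 12/5
Low: (2/5)·3 + (1/5)·(-3) + (2/5)·(-3) = -3/5
Highest expected payoff is 12/5, from Medium.

Medium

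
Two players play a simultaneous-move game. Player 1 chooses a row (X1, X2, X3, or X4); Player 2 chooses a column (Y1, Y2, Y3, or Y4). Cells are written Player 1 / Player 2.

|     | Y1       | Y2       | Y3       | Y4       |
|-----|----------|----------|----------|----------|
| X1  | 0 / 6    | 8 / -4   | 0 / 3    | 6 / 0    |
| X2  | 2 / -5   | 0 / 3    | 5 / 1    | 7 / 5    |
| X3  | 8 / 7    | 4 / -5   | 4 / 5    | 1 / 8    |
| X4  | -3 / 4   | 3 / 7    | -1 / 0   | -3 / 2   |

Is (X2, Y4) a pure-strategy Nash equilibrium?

Yes

Holding Player 2 at Y4: Player 1 gets 7 from X2, versus 6 from X1, 1 from X3, -3 from X4. No profitable deviation for Player 1.
Holding Player 1 at X2: Player 2 gets 5 from Y4, versus -5 from Y1, 3 from Y2, 1 from Y3. No profitable deviation for Player 2 either.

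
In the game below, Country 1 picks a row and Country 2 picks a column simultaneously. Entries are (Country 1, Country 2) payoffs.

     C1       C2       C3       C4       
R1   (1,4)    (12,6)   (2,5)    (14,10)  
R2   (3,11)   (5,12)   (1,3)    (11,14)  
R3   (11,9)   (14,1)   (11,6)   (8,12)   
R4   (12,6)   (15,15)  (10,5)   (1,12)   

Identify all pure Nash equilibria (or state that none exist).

A profile is a Nash equilibrium when each player is best-responding to the other.
Country 1's best responses — vs C1: R4 (payoff 12); vs C2: R4 (payoff 15); vs C3: R3 (payoff 11); vs C4: R1 (payoff 14).
Country 2's best responses — vs R1: C4 (payoff 10); vs R2: C4 (payoff 14); vs R3: C4 (payoff 12); vs R4: C2 (payoff 15).
Mutual best responses occur at (R1, C4) and (R4, C2); at each, neither player gains by switching.

(R1, C4) and (R4, C2)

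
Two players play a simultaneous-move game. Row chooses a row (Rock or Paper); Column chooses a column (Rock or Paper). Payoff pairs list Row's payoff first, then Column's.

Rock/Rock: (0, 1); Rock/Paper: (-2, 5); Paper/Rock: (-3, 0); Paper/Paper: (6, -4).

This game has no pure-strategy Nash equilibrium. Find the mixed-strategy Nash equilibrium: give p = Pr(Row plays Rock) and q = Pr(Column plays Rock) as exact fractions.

Each player's mixing probability is pinned down by making the *other* player indifferent.
Column indifferent between Rock and Paper: p·1 + (1−p)·0 = p·5 + (1−p)·(-4) ⟹ 0 + 1p = (-4) + 9p ⟹ p = 1/2.
Row indifferent between Rock and Paper: q·0 + (1−q)·(-2) = q·(-3) + (1−q)·6 ⟹ (-2) + 2q = 6 + (-9)q ⟹ q = 8/11.

p = 1/2, q = 8/11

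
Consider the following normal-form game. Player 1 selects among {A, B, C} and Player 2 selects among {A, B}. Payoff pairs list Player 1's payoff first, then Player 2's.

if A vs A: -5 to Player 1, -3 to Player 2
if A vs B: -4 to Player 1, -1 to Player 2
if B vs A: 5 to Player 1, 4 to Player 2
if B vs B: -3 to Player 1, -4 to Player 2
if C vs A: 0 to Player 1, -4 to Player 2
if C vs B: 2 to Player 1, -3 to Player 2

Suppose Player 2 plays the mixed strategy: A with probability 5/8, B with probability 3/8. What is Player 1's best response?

B

Compute Player 1's expected payoff from each pure strategy against the given mix.
A: (5/8)·(-5) + (3/8)·(-4) = -37/8
B: (5/8)·5 + (3/8)·(-3) = 2
C: (5/8)·0 + (3/8)·2 = 3/4
Highest expected payoff is 2, from B.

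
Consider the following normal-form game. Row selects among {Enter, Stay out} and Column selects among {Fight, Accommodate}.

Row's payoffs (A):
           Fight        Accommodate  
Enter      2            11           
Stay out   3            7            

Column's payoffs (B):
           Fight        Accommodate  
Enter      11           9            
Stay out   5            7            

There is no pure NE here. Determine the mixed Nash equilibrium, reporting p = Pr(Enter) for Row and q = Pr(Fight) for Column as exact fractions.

Each player's mixing probability is pinned down by making the *other* player indifferent.
Column indifferent between Fight and Accommodate: p·11 + (1−p)·5 = p·9 + (1−p)·7 ⟹ 5 + 6p = 7 + 2p ⟹ p = 1/2.
Row indifferent between Enter and Stay out: q·2 + (1−q)·11 = q·3 + (1−q)·7 ⟹ 11 + (-9)q = 7 + (-4)q ⟹ q = 4/5.

p = 1/2, q = 4/5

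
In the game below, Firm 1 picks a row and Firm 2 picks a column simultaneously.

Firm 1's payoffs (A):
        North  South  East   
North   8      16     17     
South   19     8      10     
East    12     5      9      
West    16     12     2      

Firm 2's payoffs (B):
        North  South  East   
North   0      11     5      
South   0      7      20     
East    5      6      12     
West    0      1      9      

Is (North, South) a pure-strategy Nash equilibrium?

Holding Firm 2 at South: Firm 1 gets 16 from North, versus 8 from South, 5 from East, 12 from West. No profitable deviation for Firm 1.
Holding Firm 1 at North: Firm 2 gets 11 from South, versus 0 from North, 5 from East. No profitable deviation for Firm 2 either.

Yes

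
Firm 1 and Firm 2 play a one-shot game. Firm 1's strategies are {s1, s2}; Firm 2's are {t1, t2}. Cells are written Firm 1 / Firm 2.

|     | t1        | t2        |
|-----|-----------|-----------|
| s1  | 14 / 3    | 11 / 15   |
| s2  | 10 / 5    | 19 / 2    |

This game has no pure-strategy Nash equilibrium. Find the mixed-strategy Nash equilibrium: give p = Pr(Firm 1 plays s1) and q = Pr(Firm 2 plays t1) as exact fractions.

p = 1/5, q = 2/3

Each player's mixing probability is pinned down by making the *other* player indifferent.
Firm 2 indifferent between t1 and t2: p·3 + (1−p)·5 = p·15 + (1−p)·2 ⟹ 5 + (-2)p = 2 + 13p ⟹ p = 1/5.
Firm 1 indifferent between s1 and s2: q·14 + (1−q)·11 = q·10 + (1−q)·19 ⟹ 11 + 3q = 19 + (-9)q ⟹ q = 2/3.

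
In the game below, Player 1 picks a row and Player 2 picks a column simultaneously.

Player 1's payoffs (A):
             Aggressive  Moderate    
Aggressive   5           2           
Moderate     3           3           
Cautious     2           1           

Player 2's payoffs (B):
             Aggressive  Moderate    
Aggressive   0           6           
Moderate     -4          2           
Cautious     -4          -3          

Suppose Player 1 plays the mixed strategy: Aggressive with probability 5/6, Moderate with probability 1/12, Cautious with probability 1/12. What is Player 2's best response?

Player 2's best reply maximizes expected payoff against the mix.
Aggressive: (5/6)·0 + (1/12)·(-4) + (1/12)·(-4) = -2/3
Moderate: (5/6)·6 + (1/12)·2 + (1/12)·(-3) = 59/12
Highest expected payoff is 59/12, from Moderate.

Moderate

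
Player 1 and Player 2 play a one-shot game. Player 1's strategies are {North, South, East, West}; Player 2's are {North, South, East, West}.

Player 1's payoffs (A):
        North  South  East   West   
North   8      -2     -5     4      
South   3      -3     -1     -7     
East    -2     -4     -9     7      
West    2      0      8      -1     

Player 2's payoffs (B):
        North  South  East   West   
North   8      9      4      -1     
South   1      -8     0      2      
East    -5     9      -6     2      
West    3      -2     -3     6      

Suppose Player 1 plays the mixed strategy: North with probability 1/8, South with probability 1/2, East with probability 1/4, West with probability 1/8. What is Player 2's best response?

Player 2's best reply maximizes expected payoff against the mix.
North: (1/8)·8 + (1/2)·1 + (1/4)·(-5) + (1/8)·3 = 5/8
South: (1/8)·9 + (1/2)·(-8) + (1/4)·9 + (1/8)·(-2) = -7/8
East: (1/8)·4 + (1/2)·0 + (1/4)·(-6) + (1/8)·(-3) = -11/8
West: (1/8)·(-1) + (1/2)·2 + (1/4)·2 + (1/8)·6 = 17/8
Highest expected payoff is 17/8, from West.

West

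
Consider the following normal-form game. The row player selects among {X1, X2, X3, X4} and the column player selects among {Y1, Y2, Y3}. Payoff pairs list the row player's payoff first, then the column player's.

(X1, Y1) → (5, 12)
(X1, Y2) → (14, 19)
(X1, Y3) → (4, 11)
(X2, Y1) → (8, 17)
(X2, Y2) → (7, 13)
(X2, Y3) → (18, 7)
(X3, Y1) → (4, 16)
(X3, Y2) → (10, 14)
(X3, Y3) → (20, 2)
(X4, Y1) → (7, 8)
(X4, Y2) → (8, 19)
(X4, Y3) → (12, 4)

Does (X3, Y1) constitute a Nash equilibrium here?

No

Holding the column player at Y1: the row player gets 4 from X3 but could get 8 by switching to X2. The row player has a profitable deviation.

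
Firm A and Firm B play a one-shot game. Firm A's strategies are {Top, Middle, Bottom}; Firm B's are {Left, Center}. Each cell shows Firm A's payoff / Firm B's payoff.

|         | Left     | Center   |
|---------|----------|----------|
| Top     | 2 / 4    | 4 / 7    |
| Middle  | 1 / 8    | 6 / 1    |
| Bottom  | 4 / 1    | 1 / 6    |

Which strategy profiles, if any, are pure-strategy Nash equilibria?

None

Find each player's best response to every opponent strategy; NE are the intersections.
Firm A's best responses — vs Left: Bottom (payoff 4); vs Center: Middle (payoff 6).
Firm B's best responses — vs Top: Center (payoff 7); vs Middle: Left (payoff 8); vs Bottom: Center (payoff 6).
No cell has both players best-responding. For instance, Firm A's best reply to Center is Middle, but against Middle Firm B prefers Left over Center.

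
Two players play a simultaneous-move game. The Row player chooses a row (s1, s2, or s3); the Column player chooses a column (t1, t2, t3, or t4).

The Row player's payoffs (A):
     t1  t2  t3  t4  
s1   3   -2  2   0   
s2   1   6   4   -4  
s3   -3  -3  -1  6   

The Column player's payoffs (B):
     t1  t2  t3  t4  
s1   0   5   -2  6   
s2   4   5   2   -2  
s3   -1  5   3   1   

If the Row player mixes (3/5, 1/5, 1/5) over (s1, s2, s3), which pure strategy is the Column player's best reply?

t2

The Column player's best reply maximizes expected payoff against the mix.
t1: (3/5)·0 + (1/5)·4 + (1/5)·(-1) = 3/5
t2: (3/5)·5 + (1/5)·5 + (1/5)·5 = 5
t3: (3/5)·(-2) + (1/5)·2 + (1/5)·3 = -1/5
t4: (3/5)·6 + (1/5)·(-2) + (1/5)·1 = 17/5
Highest expected payoff is 5, from t2.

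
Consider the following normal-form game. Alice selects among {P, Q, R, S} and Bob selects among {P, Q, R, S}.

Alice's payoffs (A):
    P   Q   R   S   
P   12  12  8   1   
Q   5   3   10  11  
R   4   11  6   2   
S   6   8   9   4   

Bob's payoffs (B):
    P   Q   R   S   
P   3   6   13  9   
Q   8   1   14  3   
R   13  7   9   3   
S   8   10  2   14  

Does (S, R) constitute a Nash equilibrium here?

Holding Bob at R: Alice gets 9 from S but could get 10 by switching to Q. Alice has a profitable deviation.

No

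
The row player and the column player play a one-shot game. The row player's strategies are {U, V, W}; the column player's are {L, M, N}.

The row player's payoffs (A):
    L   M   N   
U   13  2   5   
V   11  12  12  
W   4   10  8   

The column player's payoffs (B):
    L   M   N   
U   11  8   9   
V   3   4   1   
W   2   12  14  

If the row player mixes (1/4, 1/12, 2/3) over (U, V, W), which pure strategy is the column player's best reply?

N

The column player's best reply maximizes expected payoff against the mix.
L: (1/4)·11 + (1/12)·3 + (2/3)·2 = 13/3
M: (1/4)·8 + (1/12)·4 + (2/3)·12 = 31/3
N: (1/4)·9 + (1/12)·1 + (2/3)·14 = 35/3
Highest expected payoff is 35/3, from N.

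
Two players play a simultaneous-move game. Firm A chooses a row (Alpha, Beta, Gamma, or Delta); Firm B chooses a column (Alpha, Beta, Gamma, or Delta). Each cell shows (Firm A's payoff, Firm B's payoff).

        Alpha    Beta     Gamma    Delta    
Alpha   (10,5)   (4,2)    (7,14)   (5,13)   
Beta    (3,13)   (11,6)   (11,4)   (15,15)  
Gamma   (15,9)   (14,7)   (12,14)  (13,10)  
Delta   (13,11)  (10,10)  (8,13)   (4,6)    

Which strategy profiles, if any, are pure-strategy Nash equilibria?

Find each player's best response to every opponent strategy; NE are the intersections.
Firm A's best responses — vs Alpha: Gamma (payoff 15); vs Beta: Gamma (payoff 14); vs Gamma: Gamma (payoff 12); vs Delta: Beta (payoff 15).
Firm B's best responses — vs Alpha: Gamma (payoff 14); vs Beta: Delta (payoff 15); vs Gamma: Gamma (payoff 14); vs Delta: Gamma (payoff 13).
Mutual best responses occur at (Beta, Delta) and (Gamma, Gamma); at each, neither player gains by switching.

(Beta, Delta) and (Gamma, Gamma)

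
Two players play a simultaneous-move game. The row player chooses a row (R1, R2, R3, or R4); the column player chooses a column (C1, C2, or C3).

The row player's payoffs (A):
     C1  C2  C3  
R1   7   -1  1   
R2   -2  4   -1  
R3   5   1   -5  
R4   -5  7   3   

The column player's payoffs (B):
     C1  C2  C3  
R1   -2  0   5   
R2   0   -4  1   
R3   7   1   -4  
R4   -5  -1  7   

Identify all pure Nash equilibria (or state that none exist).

Check mutual best responses: a cell is a NE iff neither player can gain by unilaterally deviating.
The row player's best responses — vs C1: R1 (payoff 7); vs C2: R4 (payoff 7); vs C3: R4 (payoff 3).
The column player's best responses — vs R1: C3 (payoff 5); vs R2: C3 (payoff 1); vs R3: C1 (payoff 7); vs R4: C3 (payoff 7).
The only mutual best response is (R4, C3); neither player gains by switching there.

(R4, C3)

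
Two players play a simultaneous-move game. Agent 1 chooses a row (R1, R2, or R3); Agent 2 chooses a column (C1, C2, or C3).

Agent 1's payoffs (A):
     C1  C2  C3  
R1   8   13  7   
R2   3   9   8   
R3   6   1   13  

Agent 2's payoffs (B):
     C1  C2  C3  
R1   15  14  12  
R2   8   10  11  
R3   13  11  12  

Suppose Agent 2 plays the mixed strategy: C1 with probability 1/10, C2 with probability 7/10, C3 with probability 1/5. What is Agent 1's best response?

R1

Compute Agent 1's expected payoff from each pure strategy against the given mix.
R1: (1/10)·8 + (7/10)·13 + (1/5)·7 = 113/10
R2: (1/10)·3 + (7/10)·9 + (1/5)·8 = 41/5
R3: (1/10)·6 + (7/10)·1 + (1/5)·13 = 39/10
Highest expected payoff is 113/10, from R1.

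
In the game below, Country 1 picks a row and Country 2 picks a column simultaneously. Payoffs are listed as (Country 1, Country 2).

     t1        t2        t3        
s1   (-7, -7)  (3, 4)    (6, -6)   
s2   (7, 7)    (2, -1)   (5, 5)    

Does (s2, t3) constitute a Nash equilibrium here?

Holding Country 2 at t3: Country 1 gets 5 from s2 but could get 6 by switching to s1. Country 1 has a profitable deviation.

No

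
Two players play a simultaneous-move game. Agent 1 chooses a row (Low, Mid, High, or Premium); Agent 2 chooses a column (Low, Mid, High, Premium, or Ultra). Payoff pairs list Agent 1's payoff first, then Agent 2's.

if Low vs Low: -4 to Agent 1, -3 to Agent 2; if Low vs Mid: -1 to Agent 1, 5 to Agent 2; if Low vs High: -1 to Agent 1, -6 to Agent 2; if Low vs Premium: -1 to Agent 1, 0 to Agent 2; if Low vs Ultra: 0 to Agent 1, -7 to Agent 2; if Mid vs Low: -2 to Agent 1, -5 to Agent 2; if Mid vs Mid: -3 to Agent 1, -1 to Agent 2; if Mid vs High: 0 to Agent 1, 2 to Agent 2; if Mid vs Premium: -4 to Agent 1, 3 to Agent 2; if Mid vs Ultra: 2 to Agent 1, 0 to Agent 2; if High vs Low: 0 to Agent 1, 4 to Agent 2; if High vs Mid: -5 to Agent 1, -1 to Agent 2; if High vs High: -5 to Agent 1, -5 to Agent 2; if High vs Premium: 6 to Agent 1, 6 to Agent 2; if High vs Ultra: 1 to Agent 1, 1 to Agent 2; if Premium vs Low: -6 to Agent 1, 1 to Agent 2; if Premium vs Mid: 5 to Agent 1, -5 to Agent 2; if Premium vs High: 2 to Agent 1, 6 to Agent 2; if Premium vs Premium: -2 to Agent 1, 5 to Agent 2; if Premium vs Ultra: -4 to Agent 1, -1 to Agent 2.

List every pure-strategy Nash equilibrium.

(High, Premium) and (Premium, High)

Check mutual best responses: a cell is a NE iff neither player can gain by unilaterally deviating.
Agent 1's best responses — vs Low: High (payoff 0); vs Mid: Premium (payoff 5); vs High: Premium (payoff 2); vs Premium: High (payoff 6); vs Ultra: Mid (payoff 2).
Agent 2's best responses — vs Low: Mid (payoff 5); vs Mid: Premium (payoff 3); vs High: Premium (payoff 6); vs Premium: High (payoff 6).
Mutual best responses occur at (High, Premium) and (Premium, High); at each, neither player gains by switching.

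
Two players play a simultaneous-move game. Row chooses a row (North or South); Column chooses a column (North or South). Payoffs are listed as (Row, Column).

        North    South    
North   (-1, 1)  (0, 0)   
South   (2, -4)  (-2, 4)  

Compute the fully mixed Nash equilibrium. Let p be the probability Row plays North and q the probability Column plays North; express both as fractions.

In a mixed NE each player is indifferent between their pure strategies, so the opponent's mix sets the indifference.
Column indifferent between North and South: p·1 + (1−p)·(-4) = p·0 + (1−p)·4 ⟹ (-4) + 5p = 4 + (-4)p ⟹ p = 8/9.
Row indifferent between North and South: q·(-1) + (1−q)·0 = q·2 + (1−q)·(-2) ⟹ 0 + (-1)q = (-2) + 4q ⟹ q = 2/5.

p = 8/9, q = 2/5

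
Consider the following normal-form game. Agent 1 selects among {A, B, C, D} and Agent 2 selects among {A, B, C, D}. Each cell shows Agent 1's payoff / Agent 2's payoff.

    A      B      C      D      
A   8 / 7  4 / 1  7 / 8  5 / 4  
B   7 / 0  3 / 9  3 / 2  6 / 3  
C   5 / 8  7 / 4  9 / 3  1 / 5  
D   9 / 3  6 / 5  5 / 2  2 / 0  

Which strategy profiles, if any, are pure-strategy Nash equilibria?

Find each player's best response to every opponent strategy; NE are the intersections.
Agent 1's best responses — vs A: D (payoff 9); vs B: C (payoff 7); vs C: C (payoff 9); vs D: B (payoff 6).
Agent 2's best responses — vs A: C (payoff 8); vs B: B (payoff 9); vs C: A (payoff 8); vs D: B (payoff 5).
No cell has both players best-responding. For instance, Agent 1's best reply to B is C, but against C Agent 2 prefers A over B.

No pure-strategy Nash equilibrium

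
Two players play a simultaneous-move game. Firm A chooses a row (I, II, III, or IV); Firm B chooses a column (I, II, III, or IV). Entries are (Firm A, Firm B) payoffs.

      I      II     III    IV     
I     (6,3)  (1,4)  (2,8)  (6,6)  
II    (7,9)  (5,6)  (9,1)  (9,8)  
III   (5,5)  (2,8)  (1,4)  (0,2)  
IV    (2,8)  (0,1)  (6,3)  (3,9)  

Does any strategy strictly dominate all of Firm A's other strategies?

Check whether one of Firm A's strategies beats all alternatives regardless of what the opponent does.
II strictly dominates: vs I: 7 > each of {6, 5, 2}; vs II: 5 > each of {1, 2, 0}; vs III: 9 > each of {2, 1, 6}; vs IV: 9 > each of {6, 0, 3}.

II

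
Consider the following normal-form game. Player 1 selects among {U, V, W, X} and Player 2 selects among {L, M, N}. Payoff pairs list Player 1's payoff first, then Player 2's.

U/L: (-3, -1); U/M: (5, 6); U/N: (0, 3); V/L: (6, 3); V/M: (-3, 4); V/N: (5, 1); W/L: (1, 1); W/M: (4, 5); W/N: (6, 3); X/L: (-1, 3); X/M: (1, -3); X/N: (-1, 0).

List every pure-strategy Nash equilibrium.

(U, M)

Check mutual best responses: a cell is a NE iff neither player can gain by unilaterally deviating.
Player 1's best responses — vs L: V (payoff 6); vs M: U (payoff 5); vs N: W (payoff 6).
Player 2's best responses — vs U: M (payoff 6); vs V: M (payoff 4); vs W: M (payoff 5); vs X: L (payoff 3).
The only mutual best response is (U, M); neither player gains by switching there.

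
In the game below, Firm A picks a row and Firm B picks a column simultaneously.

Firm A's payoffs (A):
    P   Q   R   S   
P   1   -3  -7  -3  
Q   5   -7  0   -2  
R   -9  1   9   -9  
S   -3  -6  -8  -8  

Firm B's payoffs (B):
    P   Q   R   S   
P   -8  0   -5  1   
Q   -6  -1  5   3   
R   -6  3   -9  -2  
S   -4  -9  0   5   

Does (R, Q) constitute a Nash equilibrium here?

Holding Firm B at Q: Firm A gets 1 from R, versus -3 from P, -7 from Q, -6 from S. No profitable deviation for Firm A.
Holding Firm A at R: Firm B gets 3 from Q, versus -6 from P, -9 from R, -2 from S. No profitable deviation for Firm B either.

Yes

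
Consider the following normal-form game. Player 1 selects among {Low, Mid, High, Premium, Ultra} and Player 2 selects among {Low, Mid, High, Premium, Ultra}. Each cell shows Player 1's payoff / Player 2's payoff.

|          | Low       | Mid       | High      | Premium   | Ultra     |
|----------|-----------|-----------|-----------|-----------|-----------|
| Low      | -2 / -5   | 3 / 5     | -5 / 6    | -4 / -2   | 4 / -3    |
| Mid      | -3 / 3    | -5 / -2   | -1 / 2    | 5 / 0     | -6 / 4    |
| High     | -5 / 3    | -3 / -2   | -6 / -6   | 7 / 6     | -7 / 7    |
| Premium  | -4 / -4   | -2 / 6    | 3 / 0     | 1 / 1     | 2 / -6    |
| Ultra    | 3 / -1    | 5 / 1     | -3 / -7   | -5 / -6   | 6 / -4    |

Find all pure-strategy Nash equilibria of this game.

Check mutual best responses: a cell is a NE iff neither player can gain by unilaterally deviating.
Player 1's best responses — vs Low: Ultra (payoff 3); vs Mid: Ultra (payoff 5); vs High: Premium (payoff 3); vs Premium: High (payoff 7); vs Ultra: Ultra (payoff 6).
Player 2's best responses — vs Low: High (payoff 6); vs Mid: Ultra (payoff 4); vs High: Ultra (payoff 7); vs Premium: Mid (payoff 6); vs Ultra: Mid (payoff 1).
The only mutual best response is (Ultra, Mid); neither player gains by switching there.

(Ultra, Mid)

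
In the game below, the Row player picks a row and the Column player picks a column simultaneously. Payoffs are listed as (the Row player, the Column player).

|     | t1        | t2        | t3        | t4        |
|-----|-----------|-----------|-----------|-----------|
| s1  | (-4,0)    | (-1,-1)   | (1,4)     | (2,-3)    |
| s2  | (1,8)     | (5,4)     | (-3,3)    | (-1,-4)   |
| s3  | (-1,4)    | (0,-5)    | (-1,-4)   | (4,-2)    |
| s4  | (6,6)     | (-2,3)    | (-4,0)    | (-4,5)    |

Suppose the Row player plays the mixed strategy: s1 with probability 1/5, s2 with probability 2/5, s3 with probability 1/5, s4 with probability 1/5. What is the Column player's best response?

The Column player's best reply maximizes expected payoff against the mix.
t1: (1/5)·0 + (2/5)·8 + (1/5)·4 + (1/5)·6 = 26/5
t2: (1/5)·(-1) + (2/5)·4 + (1/5)·(-5) + (1/5)·3 = 1
t3: (1/5)·4 + (2/5)·3 + (1/5)·(-4) + (1/5)·0 = 6/5
t4: (1/5)·(-3) + (2/5)·(-4) + (1/5)·(-2) + (1/5)·5 = -8/5
Highest expected payoff is 26/5, from t1.

t1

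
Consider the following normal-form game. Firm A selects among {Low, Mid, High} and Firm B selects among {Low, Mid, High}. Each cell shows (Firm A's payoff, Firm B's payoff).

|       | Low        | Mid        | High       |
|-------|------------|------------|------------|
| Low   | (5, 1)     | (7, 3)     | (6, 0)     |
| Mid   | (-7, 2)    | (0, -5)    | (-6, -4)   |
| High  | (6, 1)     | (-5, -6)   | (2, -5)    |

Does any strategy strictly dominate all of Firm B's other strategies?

Check whether one of Firm B's strategies beats all alternatives regardless of what the opponent does.
Low is not dominant: against Low, Mid gives 3 > 1.
Mid is not dominant: against Mid, Low gives 2 > -5.
High is not dominant: against Low, Low gives 1 > 0.
No single strategy is best against every opponent action.

None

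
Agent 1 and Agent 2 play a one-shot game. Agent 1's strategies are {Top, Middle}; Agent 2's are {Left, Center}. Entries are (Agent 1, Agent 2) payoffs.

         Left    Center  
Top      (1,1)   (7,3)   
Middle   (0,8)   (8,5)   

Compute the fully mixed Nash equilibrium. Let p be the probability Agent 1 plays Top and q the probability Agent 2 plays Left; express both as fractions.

Each player's mixing probability is pinned down by making the *other* player indifferent.
Agent 2 indifferent between Left and Center: p·1 + (1−p)·8 = p·3 + (1−p)·5 ⟹ 8 + (-7)p = 5 + (-2)p ⟹ p = 3/5.
Agent 1 indifferent between Top and Middle: q·1 + (1−q)·7 = q·0 + (1−q)·8 ⟹ 7 + (-6)q = 8 + (-8)q ⟹ q = 1/2.

p = 3/5, q = 1/2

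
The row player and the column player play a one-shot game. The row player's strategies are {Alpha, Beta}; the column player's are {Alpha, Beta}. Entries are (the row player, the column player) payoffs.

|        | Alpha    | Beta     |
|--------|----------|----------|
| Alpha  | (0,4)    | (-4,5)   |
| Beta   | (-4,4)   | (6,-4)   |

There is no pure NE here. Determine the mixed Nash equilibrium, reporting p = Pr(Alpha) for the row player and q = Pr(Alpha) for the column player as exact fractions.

In a mixed NE each player is indifferent between their pure strategies, so the opponent's mix sets the indifference.
The column player indifferent between Alpha and Beta: p·4 + (1−p)·4 = p·5 + (1−p)·(-4) ⟹ 4 + 0p = (-4) + 9p ⟹ p = 8/9.
The row player indifferent between Alpha and Beta: q·0 + (1−q)·(-4) = q·(-4) + (1−q)·6 ⟹ (-4) + 4q = 6 + (-10)q ⟹ q = 5/7.

p = 8/9, q = 5/7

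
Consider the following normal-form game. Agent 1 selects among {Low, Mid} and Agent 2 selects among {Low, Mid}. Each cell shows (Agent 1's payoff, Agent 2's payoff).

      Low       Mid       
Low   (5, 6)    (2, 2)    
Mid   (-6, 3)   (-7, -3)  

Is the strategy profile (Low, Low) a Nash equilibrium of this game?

Yes

Holding Agent 2 at Low: Agent 1 gets 5 from Low, versus -6 from Mid. No profitable deviation for Agent 1.
Holding Agent 1 at Low: Agent 2 gets 6 from Low, versus 2 from Mid. No profitable deviation for Agent 2 either.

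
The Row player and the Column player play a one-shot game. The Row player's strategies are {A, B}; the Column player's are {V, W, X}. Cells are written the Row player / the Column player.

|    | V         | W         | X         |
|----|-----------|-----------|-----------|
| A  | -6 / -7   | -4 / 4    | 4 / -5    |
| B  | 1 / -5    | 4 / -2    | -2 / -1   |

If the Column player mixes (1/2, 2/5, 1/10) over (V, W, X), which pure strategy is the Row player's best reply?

The Row player's best reply maximizes expected payoff against the mix.
A: (1/2)·(-6) + (2/5)·(-4) + (1/10)·4 = -21/5
B: (1/2)·1 + (2/5)·4 + (1/10)·(-2) = 19/10
Highest expected payoff is 19/10, from B.

B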